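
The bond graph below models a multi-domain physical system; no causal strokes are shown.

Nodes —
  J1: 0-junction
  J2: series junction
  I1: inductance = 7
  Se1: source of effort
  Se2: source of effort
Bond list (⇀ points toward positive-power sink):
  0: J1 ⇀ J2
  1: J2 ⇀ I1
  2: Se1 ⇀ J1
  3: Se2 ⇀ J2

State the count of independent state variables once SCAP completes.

1  (I1 all integral)

#2 →J1  (Se1 (Se) sets effort on bond)
#3 →J2  (Se2 (Se) sets effort on bond)
#0 →J2  (J1 effort already set via bond 2)
#1 →I1  (J2 needs exactly one f-in)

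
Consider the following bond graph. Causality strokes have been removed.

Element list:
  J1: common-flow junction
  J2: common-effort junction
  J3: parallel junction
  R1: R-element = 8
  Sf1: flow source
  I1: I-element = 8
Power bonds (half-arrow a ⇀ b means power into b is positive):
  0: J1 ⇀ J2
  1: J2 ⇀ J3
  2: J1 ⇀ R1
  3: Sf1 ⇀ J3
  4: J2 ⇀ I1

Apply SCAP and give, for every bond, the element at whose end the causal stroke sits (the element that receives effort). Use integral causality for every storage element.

β3 stroke→Sf1  (source Sf1 imposes f)
β1 stroke→J3  (J3 needs exactly one e-in)
β4 stroke→I1  (I1 outputs flow p/I1)
β0 stroke→J2  (closing 0-jn rule on J2)
β2 stroke→J1  (J1: bond 0 brought flow, rest push out)

β0 stroke→J2
β1 stroke→J3
β2 stroke→J1
β3 stroke→Sf1
β4 stroke→I1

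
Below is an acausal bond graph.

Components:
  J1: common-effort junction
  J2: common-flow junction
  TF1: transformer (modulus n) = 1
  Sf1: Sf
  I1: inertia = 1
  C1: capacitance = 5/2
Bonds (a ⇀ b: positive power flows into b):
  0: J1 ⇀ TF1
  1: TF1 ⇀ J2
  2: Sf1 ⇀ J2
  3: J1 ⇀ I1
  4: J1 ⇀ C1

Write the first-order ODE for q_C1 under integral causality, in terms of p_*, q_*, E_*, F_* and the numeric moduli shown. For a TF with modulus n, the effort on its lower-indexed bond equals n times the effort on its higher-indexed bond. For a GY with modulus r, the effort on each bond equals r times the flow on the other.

bond 2 stroke→Sf1  (source Sf1 imposes f)
bond 1 stroke→J2  (J2: bond 2 brought flow, rest push out)
bond 0 stroke→TF1  (TF1 one-in-one-out from 1)
bond 3 stroke→I1  (I1: I, integral causality)
bond 4 stroke→J1  (closing 0-jn rule on J1)

dq_C1/dt = -F_Sf1 - p_I1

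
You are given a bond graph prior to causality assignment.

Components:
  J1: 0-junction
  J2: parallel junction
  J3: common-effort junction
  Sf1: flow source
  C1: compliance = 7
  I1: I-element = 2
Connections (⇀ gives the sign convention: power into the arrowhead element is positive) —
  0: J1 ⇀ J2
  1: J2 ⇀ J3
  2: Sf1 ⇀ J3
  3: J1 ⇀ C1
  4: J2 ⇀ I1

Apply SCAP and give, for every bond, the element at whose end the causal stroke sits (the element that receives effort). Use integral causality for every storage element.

b2 |Sf1  (Sf1 (Sf) sets flow on bond)
b1 |J3  (closing 0-jn rule on J3)
b3 |J1  (prefer integral on C1)
b0 |J2  (J1: bond 3 brought effort, rest push out)
b4 |I1  (J2 effort already set via bond 0)

β0 →J2
β1 →J3
β2 →Sf1
β3 →J1
β4 →I1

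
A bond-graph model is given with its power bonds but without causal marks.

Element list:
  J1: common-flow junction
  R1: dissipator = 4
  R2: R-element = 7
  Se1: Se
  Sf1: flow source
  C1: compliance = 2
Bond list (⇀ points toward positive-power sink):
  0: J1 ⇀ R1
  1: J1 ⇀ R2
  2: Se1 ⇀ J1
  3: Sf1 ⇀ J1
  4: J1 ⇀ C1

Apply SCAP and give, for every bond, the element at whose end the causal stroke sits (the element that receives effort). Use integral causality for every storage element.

#0 |J1
#1 |J1
#2 |J1
#3 |Sf1
#4 |J1

bond 2 stroke at J1  (Se1 fixes effort; stroke away)
bond 3 stroke at Sf1  (Sf1 fixes flow; stroke at Sf1)
bond 0 stroke at J1  (1-jn J1 has f-setter on 3)
bond 1 stroke at J1  (1-jn J1 has f-setter on 3)
bond 4 stroke at J1  (common-f at J1 fixed by 3)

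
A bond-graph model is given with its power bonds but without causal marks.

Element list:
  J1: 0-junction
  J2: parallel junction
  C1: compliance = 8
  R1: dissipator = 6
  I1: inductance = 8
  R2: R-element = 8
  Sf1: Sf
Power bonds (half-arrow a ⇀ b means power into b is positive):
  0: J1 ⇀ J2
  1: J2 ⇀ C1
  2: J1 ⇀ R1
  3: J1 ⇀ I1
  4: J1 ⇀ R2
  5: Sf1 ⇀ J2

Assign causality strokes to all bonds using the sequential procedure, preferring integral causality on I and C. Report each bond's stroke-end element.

b5 stroke at Sf1  (Sf1: flow source, stroke at near end)
b1 stroke at J2  (prefer integral on C1)
b0 stroke at J1  (common-e at J2 fixed by 1)
b2 stroke at R1  (J1 effort already set via bond 0)
b3 stroke at I1  (common-e at J1 fixed by 0)
b4 stroke at R2  (common-e at J1 fixed by 0)

b0 →J1
b1 →J2
b2 →R1
b3 →I1
b4 →R2
b5 →Sf1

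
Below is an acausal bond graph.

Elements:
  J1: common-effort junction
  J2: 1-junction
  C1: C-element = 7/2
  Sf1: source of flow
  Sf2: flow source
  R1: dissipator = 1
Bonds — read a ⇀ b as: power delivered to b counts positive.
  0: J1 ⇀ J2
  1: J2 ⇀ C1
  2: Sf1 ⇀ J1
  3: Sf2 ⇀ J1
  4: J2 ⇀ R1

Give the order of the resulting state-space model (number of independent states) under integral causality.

1  (C1 all integral)

β2 stroke→Sf1  (Sf1 (Sf) sets flow on bond)
β3 stroke→Sf2  (Sf2: flow source, stroke at near end)
β0 stroke→J1  (closing 0-jn rule on J1)
β1 stroke→J2  (J2: bond 0 brought flow, rest push out)
β4 stroke→J2  (1-jn J2 has f-setter on 0)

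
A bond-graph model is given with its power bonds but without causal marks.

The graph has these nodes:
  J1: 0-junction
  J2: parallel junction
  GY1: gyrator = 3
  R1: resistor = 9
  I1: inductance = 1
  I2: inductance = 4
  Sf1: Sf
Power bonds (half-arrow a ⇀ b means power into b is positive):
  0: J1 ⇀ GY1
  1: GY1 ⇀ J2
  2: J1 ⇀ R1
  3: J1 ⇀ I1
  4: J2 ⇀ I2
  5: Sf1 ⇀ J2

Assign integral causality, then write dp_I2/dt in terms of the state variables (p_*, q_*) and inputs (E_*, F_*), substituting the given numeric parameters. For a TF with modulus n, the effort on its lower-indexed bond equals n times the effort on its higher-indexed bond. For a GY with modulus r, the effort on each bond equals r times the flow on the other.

b5 stroke at Sf1  (source Sf1 imposes f)
b3 stroke at I1  (I1: I, integral causality)
b4 stroke at I2  (I2: I, integral causality)
b1 stroke at J2  (only one effort-in slot at J2)
b0 stroke at J1  (through GY1, causality inverts; strokes same side of GY1)
b2 stroke at R1  (0-jn J1 has e-setter on 0)

dp_I2/dt = F_Sf1 - 3*p_I1 - p_I2/4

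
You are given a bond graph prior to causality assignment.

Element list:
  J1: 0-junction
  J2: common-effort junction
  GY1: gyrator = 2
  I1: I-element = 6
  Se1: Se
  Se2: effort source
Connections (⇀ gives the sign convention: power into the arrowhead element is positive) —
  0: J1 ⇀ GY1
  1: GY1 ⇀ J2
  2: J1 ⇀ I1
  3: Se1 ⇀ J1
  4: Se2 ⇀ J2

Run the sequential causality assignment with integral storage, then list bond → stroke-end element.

bond 0 →GY1
bond 1 →GY1
bond 2 →I1
bond 3 →J1
bond 4 →J2

b3 →J1  (Se1 fixes effort; stroke away)
b4 →J2  (Se2: effort source, stroke at far end)
b0 →GY1  (J1: bond 3 brought effort, rest push out)
b2 →I1  (J1: bond 3 brought effort, rest push out)
b1 →GY1  (common-e at J2 fixed by 4)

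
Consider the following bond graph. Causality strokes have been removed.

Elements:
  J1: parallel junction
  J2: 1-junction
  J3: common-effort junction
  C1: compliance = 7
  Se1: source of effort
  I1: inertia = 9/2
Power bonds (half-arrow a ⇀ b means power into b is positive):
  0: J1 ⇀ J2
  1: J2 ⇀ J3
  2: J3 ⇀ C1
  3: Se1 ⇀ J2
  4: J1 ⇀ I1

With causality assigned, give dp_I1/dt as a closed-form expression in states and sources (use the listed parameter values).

dp_I1/dt = -E_Se1 + q_C1/7

#3 →J2  (Se1 (Se) sets effort on bond)
#2 →J3  (C1 integral (e out))
#1 →J2  (J3 effort already set via bond 2)
#0 →J1  (J2 needs exactly one f-in)
#4 →I1  (J1: bond 0 brought effort, rest push out)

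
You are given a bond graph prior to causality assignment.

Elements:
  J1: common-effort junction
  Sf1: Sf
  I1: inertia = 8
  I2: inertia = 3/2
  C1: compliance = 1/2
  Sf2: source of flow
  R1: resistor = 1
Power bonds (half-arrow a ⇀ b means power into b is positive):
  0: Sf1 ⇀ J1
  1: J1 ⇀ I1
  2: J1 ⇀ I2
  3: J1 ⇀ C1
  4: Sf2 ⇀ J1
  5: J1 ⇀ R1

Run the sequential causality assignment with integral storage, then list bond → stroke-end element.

b0 |Sf1  (Sf1 (Sf) sets flow on bond)
b4 |Sf2  (Sf2 fixes flow; stroke at Sf2)
b1 |I1  (I1: I, integral causality)
b2 |I2  (prefer integral on I2)
b3 |J1  (C1: C, integral causality)
b5 |R1  (J1: bond 3 brought effort, rest push out)

bond 0 |Sf1
bond 1 |I1
bond 2 |I2
bond 3 |J1
bond 4 |Sf2
bond 5 |R1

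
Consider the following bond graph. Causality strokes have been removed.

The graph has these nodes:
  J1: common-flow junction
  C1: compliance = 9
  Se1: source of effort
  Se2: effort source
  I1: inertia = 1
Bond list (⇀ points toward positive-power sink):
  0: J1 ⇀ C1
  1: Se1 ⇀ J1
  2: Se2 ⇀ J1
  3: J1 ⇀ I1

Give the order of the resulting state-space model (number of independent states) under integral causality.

2  (C1, I1 all integral)

β1 stroke at J1  (Se1: effort source, stroke at far end)
β2 stroke at J1  (source Se2 imposes e)
β0 stroke at J1  (C1: C, integral causality)
β3 stroke at I1  (J1 needs exactly one f-in)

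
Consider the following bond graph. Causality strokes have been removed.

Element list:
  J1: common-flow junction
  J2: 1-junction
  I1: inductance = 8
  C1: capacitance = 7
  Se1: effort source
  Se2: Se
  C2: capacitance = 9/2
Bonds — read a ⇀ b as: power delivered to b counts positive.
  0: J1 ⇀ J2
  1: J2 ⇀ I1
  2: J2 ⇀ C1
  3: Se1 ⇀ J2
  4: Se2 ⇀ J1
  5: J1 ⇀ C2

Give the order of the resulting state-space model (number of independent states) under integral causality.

#3 stroke→J2  (Se1: effort source, stroke at far end)
#4 stroke→J1  (Se2 fixes effort; stroke away)
#1 stroke→I1  (I1 outputs flow p/I1)
#0 stroke→J2  (1-jn J2 has f-setter on 1)
#2 stroke→J2  (J2: bond 1 brought flow, rest push out)
#5 stroke→J1  (J1 flow already set via bond 0)

3  (C1, C2, I1 all integral)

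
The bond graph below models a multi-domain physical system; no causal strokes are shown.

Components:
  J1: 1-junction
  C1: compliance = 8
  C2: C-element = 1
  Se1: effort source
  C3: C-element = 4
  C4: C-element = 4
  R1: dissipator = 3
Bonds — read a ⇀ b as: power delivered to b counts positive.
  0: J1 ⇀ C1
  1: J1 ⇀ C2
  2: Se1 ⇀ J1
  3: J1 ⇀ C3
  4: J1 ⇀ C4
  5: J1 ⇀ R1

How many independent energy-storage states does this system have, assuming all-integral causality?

4  (C1, C2, C3, C4 all integral)

b2 stroke→J1  (Se1 fixes effort; stroke away)
b0 stroke→J1  (C1: C, integral causality)
b1 stroke→J1  (C2 outputs effort q/C2)
b3 stroke→J1  (C3 outputs effort q/C3)
b4 stroke→J1  (C4: C, integral causality)
b5 stroke→R1  (closing 1-jn rule on J1)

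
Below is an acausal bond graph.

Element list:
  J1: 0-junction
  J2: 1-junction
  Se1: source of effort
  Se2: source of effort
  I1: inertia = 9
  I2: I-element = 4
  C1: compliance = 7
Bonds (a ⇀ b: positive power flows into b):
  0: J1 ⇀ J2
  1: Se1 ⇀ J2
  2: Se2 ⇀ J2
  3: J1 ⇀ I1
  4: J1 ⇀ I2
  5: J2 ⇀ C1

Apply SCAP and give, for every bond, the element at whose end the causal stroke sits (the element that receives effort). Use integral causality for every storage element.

bond 1 stroke at J2  (Se1 fixes effort; stroke away)
bond 2 stroke at J2  (source Se2 imposes e)
bond 3 stroke at I1  (I1: I, integral causality)
bond 4 stroke at I2  (I2: I, integral causality)
bond 0 stroke at J1  (J1: last free bond brings effort in)
bond 5 stroke at J2  (common-f at J2 fixed by 0)

bond 0 stroke at J1
bond 1 stroke at J2
bond 2 stroke at J2
bond 3 stroke at I1
bond 4 stroke at I2
bond 5 stroke at J2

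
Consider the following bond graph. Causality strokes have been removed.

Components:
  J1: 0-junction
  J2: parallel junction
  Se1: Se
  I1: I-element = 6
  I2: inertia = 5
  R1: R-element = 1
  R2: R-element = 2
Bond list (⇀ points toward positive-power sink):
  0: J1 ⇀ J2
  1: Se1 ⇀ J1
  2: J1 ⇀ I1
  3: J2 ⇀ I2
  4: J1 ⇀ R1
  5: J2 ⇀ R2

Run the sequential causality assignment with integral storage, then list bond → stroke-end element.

#1 →J1  (Se1 fixes effort; stroke away)
#0 →J2  (common-e at J1 fixed by 1)
#2 →I1  (common-e at J1 fixed by 1)
#4 →R1  (common-e at J1 fixed by 1)
#3 →I2  (common-e at J2 fixed by 0)
#5 →R2  (J2 effort already set via bond 0)

bond 0 →J2
bond 1 →J1
bond 2 →I1
bond 3 →I2
bond 4 →R1
bond 5 →R2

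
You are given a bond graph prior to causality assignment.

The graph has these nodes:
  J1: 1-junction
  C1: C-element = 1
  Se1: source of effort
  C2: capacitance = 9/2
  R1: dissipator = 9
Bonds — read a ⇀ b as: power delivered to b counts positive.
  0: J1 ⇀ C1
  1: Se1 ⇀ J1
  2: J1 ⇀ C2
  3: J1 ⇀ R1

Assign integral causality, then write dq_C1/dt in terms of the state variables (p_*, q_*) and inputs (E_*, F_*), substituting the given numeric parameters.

dq_C1/dt = E_Se1/9 - q_C1/9 - 2*q_C2/81

b1 stroke at J1  (Se1 fixes effort; stroke away)
b0 stroke at J1  (C1 outputs effort q/C1)
b2 stroke at J1  (C2: C, integral causality)
b3 stroke at R1  (only one flow-in slot at J1)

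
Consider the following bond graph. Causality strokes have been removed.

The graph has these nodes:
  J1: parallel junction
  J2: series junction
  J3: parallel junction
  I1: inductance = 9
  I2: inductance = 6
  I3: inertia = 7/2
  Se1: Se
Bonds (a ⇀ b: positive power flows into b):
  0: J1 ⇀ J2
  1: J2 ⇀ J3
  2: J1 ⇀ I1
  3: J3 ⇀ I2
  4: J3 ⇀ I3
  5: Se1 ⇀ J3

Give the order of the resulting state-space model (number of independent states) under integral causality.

3  (I1, I2, I3 all integral)

bond 5 stroke at J3  (Se1 (Se) sets effort on bond)
bond 1 stroke at J2  (0-jn J3 has e-setter on 5)
bond 3 stroke at I2  (J3 effort already set via bond 5)
bond 4 stroke at I3  (0-jn J3 has e-setter on 5)
bond 0 stroke at J1  (only one flow-in slot at J2)
bond 2 stroke at I1  (common-e at J1 fixed by 0)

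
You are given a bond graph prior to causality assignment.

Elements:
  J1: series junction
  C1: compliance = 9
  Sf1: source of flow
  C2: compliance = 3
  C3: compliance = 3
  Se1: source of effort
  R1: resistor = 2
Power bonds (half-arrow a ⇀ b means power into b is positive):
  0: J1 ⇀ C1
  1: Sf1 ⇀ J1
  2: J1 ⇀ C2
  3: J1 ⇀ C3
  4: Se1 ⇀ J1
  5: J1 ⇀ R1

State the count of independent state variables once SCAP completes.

bond 1 →Sf1  (source Sf1 imposes f)
bond 4 →J1  (Se1 (Se) sets effort on bond)
bond 0 →J1  (J1: bond 1 brought flow, rest push out)
bond 2 →J1  (J1: bond 1 brought flow, rest push out)
bond 3 →J1  (J1 flow already set via bond 1)
bond 5 →J1  (common-f at J1 fixed by 1)

3  (C1, C2, C3 all integral)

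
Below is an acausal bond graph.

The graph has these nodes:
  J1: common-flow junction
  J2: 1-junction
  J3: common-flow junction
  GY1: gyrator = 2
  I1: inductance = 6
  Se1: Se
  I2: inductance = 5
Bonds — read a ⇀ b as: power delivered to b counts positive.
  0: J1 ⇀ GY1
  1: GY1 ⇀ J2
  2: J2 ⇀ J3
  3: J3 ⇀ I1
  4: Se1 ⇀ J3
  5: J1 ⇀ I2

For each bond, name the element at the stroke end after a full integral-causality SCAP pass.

bond 4 stroke at J3  (Se1: effort source, stroke at far end)
bond 3 stroke at I1  (I1 integral (f out))
bond 2 stroke at J3  (1-jn J3 has f-setter on 3)
bond 1 stroke at J2  (1-jn J2 has f-setter on 2)
bond 0 stroke at J1  (through GY1, causality inverts; strokes same side of GY1)
bond 5 stroke at I2  (J1 needs exactly one f-in)

β0 stroke at J1
β1 stroke at J2
β2 stroke at J3
β3 stroke at I1
β4 stroke at J3
β5 stroke at I2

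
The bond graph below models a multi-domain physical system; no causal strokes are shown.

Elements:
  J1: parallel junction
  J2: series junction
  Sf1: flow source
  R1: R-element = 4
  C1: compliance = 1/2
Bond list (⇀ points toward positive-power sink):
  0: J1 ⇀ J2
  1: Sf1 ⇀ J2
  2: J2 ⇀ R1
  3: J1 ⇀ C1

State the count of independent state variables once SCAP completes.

b1 →Sf1  (source Sf1 imposes f)
b0 →J2  (J2 flow already set via bond 1)
b2 →J2  (common-f at J2 fixed by 1)
b3 →J1  (J1: last free bond brings effort in)

1  (C1 all integral)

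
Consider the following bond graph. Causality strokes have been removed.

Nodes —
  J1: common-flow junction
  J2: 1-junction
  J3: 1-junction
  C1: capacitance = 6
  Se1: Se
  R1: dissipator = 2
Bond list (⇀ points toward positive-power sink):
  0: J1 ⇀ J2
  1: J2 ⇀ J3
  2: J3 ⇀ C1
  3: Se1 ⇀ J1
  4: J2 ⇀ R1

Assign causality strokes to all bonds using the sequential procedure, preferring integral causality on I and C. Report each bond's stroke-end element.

b3 →J1  (Se1 fixes effort; stroke away)
b0 →J2  (J1: last free bond brings flow in)
b2 →J3  (C1: C, integral causality)
b1 →J2  (J3: last free bond brings flow in)
b4 →R1  (J2 needs exactly one f-in)

β0 |J2
β1 |J2
β2 |J3
β3 |J1
β4 |R1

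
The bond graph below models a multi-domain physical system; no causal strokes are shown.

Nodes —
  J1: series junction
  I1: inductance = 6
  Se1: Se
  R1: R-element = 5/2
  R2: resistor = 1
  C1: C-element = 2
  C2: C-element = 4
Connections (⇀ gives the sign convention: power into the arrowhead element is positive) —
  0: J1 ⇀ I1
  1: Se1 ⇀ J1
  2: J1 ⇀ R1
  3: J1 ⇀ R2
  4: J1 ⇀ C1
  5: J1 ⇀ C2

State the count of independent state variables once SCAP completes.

3  (C1, C2, I1 all integral)

bond 1 stroke at J1  (Se1: effort source, stroke at far end)
bond 0 stroke at I1  (I1: I, integral causality)
bond 2 stroke at J1  (J1: bond 0 brought flow, rest push out)
bond 3 stroke at J1  (common-f at J1 fixed by 0)
bond 4 stroke at J1  (common-f at J1 fixed by 0)
bond 5 stroke at J1  (common-f at J1 fixed by 0)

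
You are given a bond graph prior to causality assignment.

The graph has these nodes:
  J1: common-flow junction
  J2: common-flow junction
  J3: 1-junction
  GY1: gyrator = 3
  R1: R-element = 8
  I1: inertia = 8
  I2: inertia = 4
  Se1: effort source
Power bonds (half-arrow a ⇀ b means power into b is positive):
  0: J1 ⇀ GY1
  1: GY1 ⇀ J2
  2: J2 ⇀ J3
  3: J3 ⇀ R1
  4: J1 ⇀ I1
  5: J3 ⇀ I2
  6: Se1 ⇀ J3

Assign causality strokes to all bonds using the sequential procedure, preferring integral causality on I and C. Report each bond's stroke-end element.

β6 stroke→J3  (Se1 (Se) sets effort on bond)
β4 stroke→I1  (I1 outputs flow p/I1)
β0 stroke→J1  (J1 flow already set via bond 4)
β1 stroke→J2  (GY1: gyrator matches bond 0)
β2 stroke→J3  (closing 1-jn rule on J2)
β5 stroke→I2  (prefer integral on I2)
β3 stroke→J3  (J3: bond 5 brought flow, rest push out)

b0 |J1
b1 |J2
b2 |J3
b3 |J3
b4 |I1
b5 |I2
b6 |J3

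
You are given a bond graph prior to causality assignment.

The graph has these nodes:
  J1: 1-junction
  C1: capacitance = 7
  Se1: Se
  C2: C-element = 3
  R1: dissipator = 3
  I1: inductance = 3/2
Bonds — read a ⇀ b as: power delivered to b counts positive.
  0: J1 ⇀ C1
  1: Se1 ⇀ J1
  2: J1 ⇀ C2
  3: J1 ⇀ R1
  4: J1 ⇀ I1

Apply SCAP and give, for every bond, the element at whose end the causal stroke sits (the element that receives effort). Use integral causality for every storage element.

#0 →J1
#1 →J1
#2 →J1
#3 →J1
#4 →I1

bond 1 stroke at J1  (Se1: effort source, stroke at far end)
bond 0 stroke at J1  (C1: C, integral causality)
bond 2 stroke at J1  (C2 outputs effort q/C2)
bond 4 stroke at I1  (I1: I, integral causality)
bond 3 stroke at J1  (J1: bond 4 brought flow, rest push out)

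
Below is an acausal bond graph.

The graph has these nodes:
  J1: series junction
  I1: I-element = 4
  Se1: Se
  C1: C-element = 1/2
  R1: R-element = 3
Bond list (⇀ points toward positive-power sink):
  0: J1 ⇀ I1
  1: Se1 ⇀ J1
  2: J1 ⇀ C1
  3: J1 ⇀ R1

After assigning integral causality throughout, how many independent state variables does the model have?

#1 stroke→J1  (Se1: effort source, stroke at far end)
#0 stroke→I1  (I1: I, integral causality)
#2 stroke→J1  (1-jn J1 has f-setter on 0)
#3 stroke→J1  (common-f at J1 fixed by 0)

2  (C1, I1 all integral)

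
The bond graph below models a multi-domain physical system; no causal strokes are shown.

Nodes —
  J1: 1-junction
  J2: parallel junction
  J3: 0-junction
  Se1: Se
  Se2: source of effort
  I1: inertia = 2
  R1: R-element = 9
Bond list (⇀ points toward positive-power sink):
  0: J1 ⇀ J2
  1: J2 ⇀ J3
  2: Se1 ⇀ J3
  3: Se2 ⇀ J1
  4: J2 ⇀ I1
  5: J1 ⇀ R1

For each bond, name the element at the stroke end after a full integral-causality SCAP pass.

#2 |J3  (Se1 (Se) sets effort on bond)
#3 |J1  (Se2 fixes effort; stroke away)
#1 |J2  (common-e at J3 fixed by 2)
#0 |J1  (common-e at J2 fixed by 1)
#4 |I1  (J2 effort already set via bond 1)
#5 |R1  (J1 needs exactly one f-in)

#0 |J1
#1 |J2
#2 |J3
#3 |J1
#4 |I1
#5 |R1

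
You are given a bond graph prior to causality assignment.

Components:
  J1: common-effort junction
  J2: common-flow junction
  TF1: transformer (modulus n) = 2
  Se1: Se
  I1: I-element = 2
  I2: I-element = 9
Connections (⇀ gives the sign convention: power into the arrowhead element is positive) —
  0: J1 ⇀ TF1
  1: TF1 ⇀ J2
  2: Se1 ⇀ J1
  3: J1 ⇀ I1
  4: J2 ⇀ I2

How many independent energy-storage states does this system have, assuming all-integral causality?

bond 2 →J1  (source Se1 imposes e)
bond 0 →TF1  (J1 effort already set via bond 2)
bond 3 →I1  (0-jn J1 has e-setter on 2)
bond 1 →J2  (through TF1, causality passes straight; one stroke at TF1)
bond 4 →I2  (J2: last free bond brings flow in)

2  (I1, I2 all integral)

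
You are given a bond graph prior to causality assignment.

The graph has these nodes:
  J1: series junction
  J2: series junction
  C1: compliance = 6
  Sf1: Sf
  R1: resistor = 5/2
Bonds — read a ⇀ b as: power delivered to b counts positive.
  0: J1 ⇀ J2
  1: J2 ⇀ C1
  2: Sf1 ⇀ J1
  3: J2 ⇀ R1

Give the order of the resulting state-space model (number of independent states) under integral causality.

bond 2 stroke→Sf1  (Sf1: flow source, stroke at near end)
bond 0 stroke→J1  (J1: bond 2 brought flow, rest push out)
bond 1 stroke→J2  (common-f at J2 fixed by 0)
bond 3 stroke→J2  (J2: bond 0 brought flow, rest push out)

1  (C1 all integral)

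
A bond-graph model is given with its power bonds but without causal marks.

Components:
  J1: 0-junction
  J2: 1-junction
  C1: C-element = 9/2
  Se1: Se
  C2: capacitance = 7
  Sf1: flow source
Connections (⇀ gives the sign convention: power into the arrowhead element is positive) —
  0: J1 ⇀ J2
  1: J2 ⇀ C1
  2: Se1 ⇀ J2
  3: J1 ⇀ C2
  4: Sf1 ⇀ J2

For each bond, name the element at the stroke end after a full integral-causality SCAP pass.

#2 stroke at J2  (source Se1 imposes e)
#4 stroke at Sf1  (Sf1 (Sf) sets flow on bond)
#0 stroke at J2  (J2: bond 4 brought flow, rest push out)
#1 stroke at J2  (common-f at J2 fixed by 4)
#3 stroke at J1  (closing 0-jn rule on J1)

bond 0 stroke→J2
bond 1 stroke→J2
bond 2 stroke→J2
bond 3 stroke→J1
bond 4 stroke→Sf1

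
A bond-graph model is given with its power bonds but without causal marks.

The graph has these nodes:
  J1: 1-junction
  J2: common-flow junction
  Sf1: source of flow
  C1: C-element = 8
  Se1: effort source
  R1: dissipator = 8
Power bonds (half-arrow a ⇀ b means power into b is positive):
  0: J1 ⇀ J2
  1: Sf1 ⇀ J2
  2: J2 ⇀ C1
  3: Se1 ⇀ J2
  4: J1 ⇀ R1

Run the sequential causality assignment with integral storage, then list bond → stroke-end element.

bond 1 stroke at Sf1  (source Sf1 imposes f)
bond 3 stroke at J2  (Se1: effort source, stroke at far end)
bond 0 stroke at J2  (J2 flow already set via bond 1)
bond 2 stroke at J2  (J2: bond 1 brought flow, rest push out)
bond 4 stroke at J1  (J1 flow already set via bond 0)

#0 stroke at J2
#1 stroke at Sf1
#2 stroke at J2
#3 stroke at J2
#4 stroke at J1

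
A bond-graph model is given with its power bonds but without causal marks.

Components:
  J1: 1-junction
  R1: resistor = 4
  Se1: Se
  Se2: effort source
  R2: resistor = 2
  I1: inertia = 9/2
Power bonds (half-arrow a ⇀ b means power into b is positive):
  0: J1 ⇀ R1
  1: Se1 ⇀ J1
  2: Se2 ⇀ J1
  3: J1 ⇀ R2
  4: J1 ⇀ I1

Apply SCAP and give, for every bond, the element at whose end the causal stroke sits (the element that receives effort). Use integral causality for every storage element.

bond 1 stroke at J1  (Se1 (Se) sets effort on bond)
bond 2 stroke at J1  (source Se2 imposes e)
bond 4 stroke at I1  (prefer integral on I1)
bond 0 stroke at J1  (common-f at J1 fixed by 4)
bond 3 stroke at J1  (1-jn J1 has f-setter on 4)

β0 stroke→J1
β1 stroke→J1
β2 stroke→J1
β3 stroke→J1
β4 stroke→I1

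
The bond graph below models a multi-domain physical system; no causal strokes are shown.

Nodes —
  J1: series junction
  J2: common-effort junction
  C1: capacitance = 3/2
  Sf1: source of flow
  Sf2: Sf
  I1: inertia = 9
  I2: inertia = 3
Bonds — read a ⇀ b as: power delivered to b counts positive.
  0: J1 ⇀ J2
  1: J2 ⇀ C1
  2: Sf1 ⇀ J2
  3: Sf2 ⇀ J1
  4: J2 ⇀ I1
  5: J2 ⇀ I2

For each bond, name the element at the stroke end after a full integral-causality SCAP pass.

#0 →J1
#1 →J2
#2 →Sf1
#3 →Sf2
#4 →I1
#5 →I2

#2 stroke at Sf1  (Sf1 (Sf) sets flow on bond)
#3 stroke at Sf2  (Sf2 (Sf) sets flow on bond)
#0 stroke at J1  (J1: bond 3 brought flow, rest push out)
#1 stroke at J2  (C1 integral (e out))
#4 stroke at I1  (common-e at J2 fixed by 1)
#5 stroke at I2  (J2 effort already set via bond 1)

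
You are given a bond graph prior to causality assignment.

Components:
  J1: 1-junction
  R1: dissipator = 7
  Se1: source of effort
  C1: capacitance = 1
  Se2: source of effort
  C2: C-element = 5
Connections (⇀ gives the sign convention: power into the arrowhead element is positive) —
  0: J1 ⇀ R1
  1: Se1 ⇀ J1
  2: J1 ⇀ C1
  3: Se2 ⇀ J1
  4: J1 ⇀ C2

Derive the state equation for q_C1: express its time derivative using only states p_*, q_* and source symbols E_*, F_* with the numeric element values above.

dq_C1/dt = E_Se1/7 + E_Se2/7 - q_C1/7 - q_C2/35

#1 stroke at J1  (Se1 fixes effort; stroke away)
#3 stroke at J1  (Se2 (Se) sets effort on bond)
#2 stroke at J1  (prefer integral on C1)
#4 stroke at J1  (C2 outputs effort q/C2)
#0 stroke at R1  (J1: last free bond brings flow in)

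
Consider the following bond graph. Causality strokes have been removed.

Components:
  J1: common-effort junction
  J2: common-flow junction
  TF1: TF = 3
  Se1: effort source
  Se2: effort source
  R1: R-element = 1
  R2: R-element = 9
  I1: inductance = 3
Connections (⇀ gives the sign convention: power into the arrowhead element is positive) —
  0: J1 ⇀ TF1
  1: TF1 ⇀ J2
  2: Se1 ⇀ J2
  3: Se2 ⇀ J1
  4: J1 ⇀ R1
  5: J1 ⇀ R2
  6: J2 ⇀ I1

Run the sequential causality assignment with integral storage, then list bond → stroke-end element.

β2 stroke at J2  (Se1: effort source, stroke at far end)
β3 stroke at J1  (source Se2 imposes e)
β0 stroke at TF1  (common-e at J1 fixed by 3)
β4 stroke at R1  (J1: bond 3 brought effort, rest push out)
β5 stroke at R2  (J1 effort already set via bond 3)
β1 stroke at J2  (TF1 one-in-one-out from 0)
β6 stroke at I1  (closing 1-jn rule on J2)

β0 →TF1
β1 →J2
β2 →J2
β3 →J1
β4 →R1
β5 →R2
β6 →I1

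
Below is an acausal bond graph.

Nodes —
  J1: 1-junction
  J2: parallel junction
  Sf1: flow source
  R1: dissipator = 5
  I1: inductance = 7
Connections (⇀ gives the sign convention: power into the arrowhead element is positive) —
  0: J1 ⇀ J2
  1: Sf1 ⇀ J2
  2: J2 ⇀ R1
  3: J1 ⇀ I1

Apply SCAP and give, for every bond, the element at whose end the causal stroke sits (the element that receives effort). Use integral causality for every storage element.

β0 →J1
β1 →Sf1
β2 →J2
β3 →I1

bond 1 stroke→Sf1  (Sf1 (Sf) sets flow on bond)
bond 3 stroke→I1  (prefer integral on I1)
bond 0 stroke→J1  (J1: bond 3 brought flow, rest push out)
bond 2 stroke→J2  (J2 needs exactly one e-in)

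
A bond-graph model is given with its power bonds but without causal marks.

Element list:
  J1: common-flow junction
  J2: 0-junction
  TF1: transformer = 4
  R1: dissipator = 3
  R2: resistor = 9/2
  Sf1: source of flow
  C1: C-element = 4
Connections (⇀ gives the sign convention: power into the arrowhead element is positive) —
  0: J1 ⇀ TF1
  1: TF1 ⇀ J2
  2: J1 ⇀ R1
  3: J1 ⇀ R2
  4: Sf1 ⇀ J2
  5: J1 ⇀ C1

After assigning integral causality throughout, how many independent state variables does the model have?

β4 |Sf1  (source Sf1 imposes f)
β1 |J2  (closing 0-jn rule on J2)
β0 |TF1  (TF1 one-in-one-out from 1)
β2 |J1  (J1 flow already set via bond 0)
β3 |J1  (common-f at J1 fixed by 0)
β5 |J1  (1-jn J1 has f-setter on 0)

1  (C1 all integral)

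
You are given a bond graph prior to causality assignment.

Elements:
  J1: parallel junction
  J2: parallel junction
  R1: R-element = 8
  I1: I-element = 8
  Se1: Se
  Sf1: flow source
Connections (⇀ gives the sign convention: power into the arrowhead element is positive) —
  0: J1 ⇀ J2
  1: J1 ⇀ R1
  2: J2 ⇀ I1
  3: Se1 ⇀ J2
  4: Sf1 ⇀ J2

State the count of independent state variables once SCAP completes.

1  (I1 all integral)

bond 3 stroke→J2  (Se1: effort source, stroke at far end)
bond 4 stroke→Sf1  (Sf1: flow source, stroke at near end)
bond 0 stroke→J1  (J2: bond 3 brought effort, rest push out)
bond 2 stroke→I1  (J2 effort already set via bond 3)
bond 1 stroke→R1  (J1 effort already set via bond 0)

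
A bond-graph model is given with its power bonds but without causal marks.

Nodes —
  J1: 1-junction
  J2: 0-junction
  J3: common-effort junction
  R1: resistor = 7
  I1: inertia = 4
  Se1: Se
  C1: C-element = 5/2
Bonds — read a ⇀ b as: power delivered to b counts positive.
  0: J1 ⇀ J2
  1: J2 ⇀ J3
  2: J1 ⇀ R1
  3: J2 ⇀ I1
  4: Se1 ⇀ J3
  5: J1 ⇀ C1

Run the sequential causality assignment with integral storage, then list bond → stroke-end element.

β0 stroke at J1
β1 stroke at J2
β2 stroke at R1
β3 stroke at I1
β4 stroke at J3
β5 stroke at J1

β4 stroke at J3  (Se1 fixes effort; stroke away)
β1 stroke at J2  (J3: bond 4 brought effort, rest push out)
β0 stroke at J1  (J2 effort already set via bond 1)
β3 stroke at I1  (J2 effort already set via bond 1)
β5 stroke at J1  (C1 integral (e out))
β2 stroke at R1  (J1 needs exactly one f-in)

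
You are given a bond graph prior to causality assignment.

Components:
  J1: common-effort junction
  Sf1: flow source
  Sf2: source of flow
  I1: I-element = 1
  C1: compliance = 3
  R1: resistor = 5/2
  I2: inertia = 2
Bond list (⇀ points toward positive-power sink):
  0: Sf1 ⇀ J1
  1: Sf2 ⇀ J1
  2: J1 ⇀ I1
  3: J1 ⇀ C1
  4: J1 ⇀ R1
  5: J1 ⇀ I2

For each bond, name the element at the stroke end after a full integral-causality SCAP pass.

b0 →Sf1  (Sf1 fixes flow; stroke at Sf1)
b1 →Sf2  (Sf2: flow source, stroke at near end)
b2 →I1  (I1 integral (f out))
b3 →J1  (prefer integral on C1)
b4 →R1  (common-e at J1 fixed by 3)
b5 →I2  (J1: bond 3 brought effort, rest push out)

#0 stroke at Sf1
#1 stroke at Sf2
#2 stroke at I1
#3 stroke at J1
#4 stroke at R1
#5 stroke at I2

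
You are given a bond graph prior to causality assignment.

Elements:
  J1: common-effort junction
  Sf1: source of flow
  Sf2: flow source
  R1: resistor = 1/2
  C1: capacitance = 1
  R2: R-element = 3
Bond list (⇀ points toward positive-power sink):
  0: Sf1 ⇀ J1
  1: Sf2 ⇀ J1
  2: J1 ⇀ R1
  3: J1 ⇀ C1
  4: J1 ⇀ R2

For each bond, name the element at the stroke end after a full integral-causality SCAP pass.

b0 stroke→Sf1
b1 stroke→Sf2
b2 stroke→R1
b3 stroke→J1
b4 stroke→R2

b0 stroke→Sf1  (Sf1 (Sf) sets flow on bond)
b1 stroke→Sf2  (source Sf2 imposes f)
b3 stroke→J1  (C1: C, integral causality)
b2 stroke→R1  (J1: bond 3 brought effort, rest push out)
b4 stroke→R2  (0-jn J1 has e-setter on 3)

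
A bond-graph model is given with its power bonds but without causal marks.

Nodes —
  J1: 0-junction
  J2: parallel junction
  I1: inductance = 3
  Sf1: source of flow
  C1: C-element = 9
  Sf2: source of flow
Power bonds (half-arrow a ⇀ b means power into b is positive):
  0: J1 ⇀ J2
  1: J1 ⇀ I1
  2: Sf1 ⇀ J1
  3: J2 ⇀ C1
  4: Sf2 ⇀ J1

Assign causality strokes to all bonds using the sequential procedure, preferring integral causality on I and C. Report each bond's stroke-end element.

β0 stroke→J1
β1 stroke→I1
β2 stroke→Sf1
β3 stroke→J2
β4 stroke→Sf2

β2 →Sf1  (source Sf1 imposes f)
β4 →Sf2  (Sf2 fixes flow; stroke at Sf2)
β1 →I1  (I1 outputs flow p/I1)
β0 →J1  (only one effort-in slot at J1)
β3 →J2  (closing 0-jn rule on J2)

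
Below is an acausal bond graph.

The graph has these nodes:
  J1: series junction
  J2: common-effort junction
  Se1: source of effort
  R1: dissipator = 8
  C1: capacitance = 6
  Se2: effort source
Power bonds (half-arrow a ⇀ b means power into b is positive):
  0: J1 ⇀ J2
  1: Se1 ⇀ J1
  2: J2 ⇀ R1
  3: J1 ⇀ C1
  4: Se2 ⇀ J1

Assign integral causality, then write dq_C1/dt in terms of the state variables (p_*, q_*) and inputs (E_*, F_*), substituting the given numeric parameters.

dq_C1/dt = E_Se1/8 + E_Se2/8 - q_C1/48

#1 →J1  (Se1 (Se) sets effort on bond)
#4 →J1  (Se2 (Se) sets effort on bond)
#3 →J1  (C1 integral (e out))
#0 →J2  (closing 1-jn rule on J1)
#2 →R1  (common-e at J2 fixed by 0)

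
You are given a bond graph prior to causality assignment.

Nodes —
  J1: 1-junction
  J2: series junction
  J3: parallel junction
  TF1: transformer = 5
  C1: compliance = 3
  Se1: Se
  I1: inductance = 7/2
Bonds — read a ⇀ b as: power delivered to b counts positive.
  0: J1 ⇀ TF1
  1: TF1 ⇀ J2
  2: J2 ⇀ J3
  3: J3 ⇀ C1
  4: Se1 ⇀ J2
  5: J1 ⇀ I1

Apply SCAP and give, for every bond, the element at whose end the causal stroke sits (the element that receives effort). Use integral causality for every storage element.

#4 |J2  (Se1: effort source, stroke at far end)
#3 |J3  (prefer integral on C1)
#2 |J2  (J3 effort already set via bond 3)
#1 |TF1  (J2: last free bond brings flow in)
#0 |J1  (through TF1, causality passes straight; one stroke at TF1)
#5 |I1  (only one flow-in slot at J1)

b0 →J1
b1 →TF1
b2 →J2
b3 →J3
b4 →J2
b5 →I1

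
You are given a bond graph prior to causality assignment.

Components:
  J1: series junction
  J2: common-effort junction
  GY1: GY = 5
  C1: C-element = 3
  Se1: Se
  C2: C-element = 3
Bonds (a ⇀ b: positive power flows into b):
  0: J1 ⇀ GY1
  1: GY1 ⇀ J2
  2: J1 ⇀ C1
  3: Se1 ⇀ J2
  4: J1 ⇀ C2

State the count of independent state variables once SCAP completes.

#3 |J2  (Se1: effort source, stroke at far end)
#1 |GY1  (0-jn J2 has e-setter on 3)
#0 |GY1  (through GY1, causality inverts; strokes same side of GY1)
#2 |J1  (J1 flow already set via bond 0)
#4 |J1  (J1 flow already set via bond 0)

2  (C1, C2 all integral)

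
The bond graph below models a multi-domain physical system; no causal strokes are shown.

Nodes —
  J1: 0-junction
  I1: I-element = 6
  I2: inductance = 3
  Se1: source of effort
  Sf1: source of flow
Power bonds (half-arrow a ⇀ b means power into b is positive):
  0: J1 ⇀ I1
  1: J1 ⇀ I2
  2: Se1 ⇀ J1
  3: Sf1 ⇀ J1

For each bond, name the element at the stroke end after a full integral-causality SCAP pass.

b2 stroke at J1  (Se1 fixes effort; stroke away)
b3 stroke at Sf1  (Sf1: flow source, stroke at near end)
b0 stroke at I1  (common-e at J1 fixed by 2)
b1 stroke at I2  (common-e at J1 fixed by 2)

b0 stroke at I1
b1 stroke at I2
b2 stroke at J1
b3 stroke at Sf1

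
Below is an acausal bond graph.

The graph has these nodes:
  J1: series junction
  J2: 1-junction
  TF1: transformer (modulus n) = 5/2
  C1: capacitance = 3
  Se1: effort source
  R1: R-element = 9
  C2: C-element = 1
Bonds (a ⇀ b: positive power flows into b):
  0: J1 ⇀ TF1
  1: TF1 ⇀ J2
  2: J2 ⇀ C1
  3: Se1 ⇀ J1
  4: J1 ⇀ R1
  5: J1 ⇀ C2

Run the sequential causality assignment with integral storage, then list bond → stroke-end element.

b3 |J1  (Se1 (Se) sets effort on bond)
b2 |J2  (prefer integral on C1)
b1 |TF1  (J2 needs exactly one f-in)
b0 |J1  (TF1 one-in-one-out from 1)
b5 |J1  (prefer integral on C2)
b4 |R1  (closing 1-jn rule on J1)

β0 stroke→J1
β1 stroke→TF1
β2 stroke→J2
β3 stroke→J1
β4 stroke→R1
β5 stroke→J1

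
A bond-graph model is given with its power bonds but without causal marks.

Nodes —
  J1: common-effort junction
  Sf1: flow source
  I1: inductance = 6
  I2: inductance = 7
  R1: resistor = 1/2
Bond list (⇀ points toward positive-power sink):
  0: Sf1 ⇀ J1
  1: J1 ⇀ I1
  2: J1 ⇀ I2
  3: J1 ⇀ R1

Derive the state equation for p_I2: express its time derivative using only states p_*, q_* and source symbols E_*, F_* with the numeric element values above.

dp_I2/dt = F_Sf1/2 - p_I1/12 - p_I2/14

b0 |Sf1  (source Sf1 imposes f)
b1 |I1  (I1: I, integral causality)
b2 |I2  (I2: I, integral causality)
b3 |J1  (J1: last free bond brings effort in)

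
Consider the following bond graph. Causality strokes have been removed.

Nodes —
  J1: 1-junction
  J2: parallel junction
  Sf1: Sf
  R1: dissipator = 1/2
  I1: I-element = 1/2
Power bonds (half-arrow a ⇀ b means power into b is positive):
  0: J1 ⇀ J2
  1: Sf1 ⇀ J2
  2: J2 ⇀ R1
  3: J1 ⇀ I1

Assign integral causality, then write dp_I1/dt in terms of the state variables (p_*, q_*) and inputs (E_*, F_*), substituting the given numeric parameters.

β1 stroke at Sf1  (Sf1: flow source, stroke at near end)
β3 stroke at I1  (I1: I, integral causality)
β0 stroke at J1  (1-jn J1 has f-setter on 3)
β2 stroke at J2  (only one effort-in slot at J2)

dp_I1/dt = -F_Sf1/2 - p_I1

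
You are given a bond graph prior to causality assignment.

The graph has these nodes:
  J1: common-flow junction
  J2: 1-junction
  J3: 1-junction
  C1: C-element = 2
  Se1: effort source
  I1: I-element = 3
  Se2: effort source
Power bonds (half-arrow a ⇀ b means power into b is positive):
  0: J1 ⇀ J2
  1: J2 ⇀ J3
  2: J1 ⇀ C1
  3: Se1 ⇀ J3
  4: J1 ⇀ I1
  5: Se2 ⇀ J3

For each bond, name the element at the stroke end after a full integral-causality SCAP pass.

bond 3 →J3  (Se1: effort source, stroke at far end)
bond 5 →J3  (Se2 (Se) sets effort on bond)
bond 1 →J2  (J3 needs exactly one f-in)
bond 0 →J1  (only one flow-in slot at J2)
bond 2 →J1  (prefer integral on C1)
bond 4 →I1  (J1 needs exactly one f-in)

#0 |J1
#1 |J2
#2 |J1
#3 |J3
#4 |I1
#5 |J3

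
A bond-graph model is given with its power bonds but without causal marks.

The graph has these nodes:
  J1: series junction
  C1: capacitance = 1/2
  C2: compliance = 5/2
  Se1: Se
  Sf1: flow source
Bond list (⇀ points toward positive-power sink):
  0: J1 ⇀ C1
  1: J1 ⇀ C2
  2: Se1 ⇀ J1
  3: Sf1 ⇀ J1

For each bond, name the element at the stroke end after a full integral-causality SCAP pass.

#0 stroke at J1
#1 stroke at J1
#2 stroke at J1
#3 stroke at Sf1

#2 stroke at J1  (Se1 (Se) sets effort on bond)
#3 stroke at Sf1  (Sf1 (Sf) sets flow on bond)
#0 stroke at J1  (common-f at J1 fixed by 3)
#1 stroke at J1  (1-jn J1 has f-setter on 3)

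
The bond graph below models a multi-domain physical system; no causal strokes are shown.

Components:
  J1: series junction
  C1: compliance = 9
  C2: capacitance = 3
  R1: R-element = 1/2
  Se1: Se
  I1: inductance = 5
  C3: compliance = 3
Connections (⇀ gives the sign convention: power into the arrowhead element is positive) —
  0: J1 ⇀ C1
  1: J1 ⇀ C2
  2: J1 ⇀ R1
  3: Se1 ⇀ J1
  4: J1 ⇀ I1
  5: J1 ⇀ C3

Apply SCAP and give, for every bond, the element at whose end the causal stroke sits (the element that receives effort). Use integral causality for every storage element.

#0 stroke at J1
#1 stroke at J1
#2 stroke at J1
#3 stroke at J1
#4 stroke at I1
#5 stroke at J1

#3 stroke→J1  (source Se1 imposes e)
#0 stroke→J1  (prefer integral on C1)
#1 stroke→J1  (C2 outputs effort q/C2)
#4 stroke→I1  (prefer integral on I1)
#2 stroke→J1  (1-jn J1 has f-setter on 4)
#5 stroke→J1  (J1 flow already set via bond 4)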